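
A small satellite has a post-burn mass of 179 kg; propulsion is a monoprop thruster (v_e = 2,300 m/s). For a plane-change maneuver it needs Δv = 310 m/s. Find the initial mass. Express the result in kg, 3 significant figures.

m₀/m_f = exp(Δv / v_e) = exp(310 / 2300.0) = exp(0.1348) = 1.1443.
m₀ = m_f × 1.1443 = 179 × 1.1443 = 204.83 kg.

initial mass ≈ 205 kg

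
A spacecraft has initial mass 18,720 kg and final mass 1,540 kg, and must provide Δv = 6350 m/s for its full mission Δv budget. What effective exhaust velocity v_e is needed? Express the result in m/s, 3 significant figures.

v_e ≈ 2540 m/s

ln(m₀/m_f) = ln(18720/1540) = ln(12.16) = 2.4978.
From the ideal rocket equation, v_e = Δv / ln(m₀/m_f) = 6350 / 2.4978 = 2542.2 m/s.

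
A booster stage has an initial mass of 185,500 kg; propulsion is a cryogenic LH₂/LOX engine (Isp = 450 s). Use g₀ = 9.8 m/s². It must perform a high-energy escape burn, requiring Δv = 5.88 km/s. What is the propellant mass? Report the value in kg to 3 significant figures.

propellant mass ≈ 137000 kg

v_e = Isp · g₀ = 450 × 9.8 = 4410.0 m/s.
Using Δv = v_e ln(m₀/m_f): m₀/m_f = exp(Δv / v_e) = exp(5880 / 4410.0) = exp(1.3333) = 3.7937.
m_f = 185,500 / 3.7937 = 48,896.9 kg, so propellant = m₀ − m_f = 185,500 − 48,896.9 = 136,603.1 kg.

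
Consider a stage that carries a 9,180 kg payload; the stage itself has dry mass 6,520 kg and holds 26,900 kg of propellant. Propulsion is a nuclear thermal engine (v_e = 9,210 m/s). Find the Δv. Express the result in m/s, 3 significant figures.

Δv ≈ 9190 m/s

m₀ = payload + dry + propellant = 9,180 + 6,520 + 26,900 = 42,600 kg.
m_f = payload + dry = 9,180 + 6,520 = 15,700 kg.
Δv = v_e · ln(m₀/m_f) = 9210.0 × ln(2.713) = 9210.0 × 0.9982 ≈ 9193.4 m/s.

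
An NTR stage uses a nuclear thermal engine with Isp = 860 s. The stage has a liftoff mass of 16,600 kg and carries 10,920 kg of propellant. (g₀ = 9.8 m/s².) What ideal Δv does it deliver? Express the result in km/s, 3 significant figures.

Δv ≈ 9.04 km/s

v_e = Isp · g₀ = 860 × 9.8 = 8428.0 m/s.
m_f = m₀ − m_prop = 16,600 − 10,920 = 5,680 kg.
By the Tsiolkovsky rocket equation, Δv = v_e · ln(m₀/m_f) = 8428.0 × ln(2.923) = 8428.0 × 1.0725 ≈ 9038.6 m/s.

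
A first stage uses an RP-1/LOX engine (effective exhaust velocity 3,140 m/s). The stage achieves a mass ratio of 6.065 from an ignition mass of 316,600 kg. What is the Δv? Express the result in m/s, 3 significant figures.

From the ideal rocket equation, Δv = v_e · ln(6.065) = 3140.0 × 1.8025 ≈ 5660.0 m/s.

Δv ≈ 5660 m/s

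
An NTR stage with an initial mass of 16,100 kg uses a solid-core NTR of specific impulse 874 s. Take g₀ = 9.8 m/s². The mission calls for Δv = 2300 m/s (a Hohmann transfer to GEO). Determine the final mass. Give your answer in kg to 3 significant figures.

final mass ≈ 12300 kg

v_e = Isp · g₀ = 874 × 9.8 = 8565.2 m/s.
Rocket equation: m₀/m_f = exp(Δv / v_e) = exp(2300 / 8565.2) = exp(0.2685) = 1.3080.
m_f = m₀ / 1.3080 = 16,100 / 1.3080 = 12,308.9 kg.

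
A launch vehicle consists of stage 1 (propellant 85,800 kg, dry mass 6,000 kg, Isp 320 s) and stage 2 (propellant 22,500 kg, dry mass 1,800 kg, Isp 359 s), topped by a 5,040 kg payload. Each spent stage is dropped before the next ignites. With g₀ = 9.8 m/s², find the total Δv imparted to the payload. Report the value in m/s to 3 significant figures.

Ignition mass of stage 1 = 85,800+6,000 + 22,500+1,800 + 5,040 = 121,140 kg.
Stage 1: m₀ = 121,140 kg, m_f = 121,140 − 85,800 = 35,340 kg; Δv = 320×9.8×ln(3.428) = 3136.0×1.2319 ≈ 3863 m/s.
Stage 2: m₀ = 29,340 kg, m_f = 29,340 − 22,500 = 6,840 kg; Δv = 359×9.8×ln(4.289) = 3518.2×1.4562 ≈ 5123 m/s.
Total Δv = 3863 + 5123 = 8986 m/s.

Δv ≈ 8990 m/s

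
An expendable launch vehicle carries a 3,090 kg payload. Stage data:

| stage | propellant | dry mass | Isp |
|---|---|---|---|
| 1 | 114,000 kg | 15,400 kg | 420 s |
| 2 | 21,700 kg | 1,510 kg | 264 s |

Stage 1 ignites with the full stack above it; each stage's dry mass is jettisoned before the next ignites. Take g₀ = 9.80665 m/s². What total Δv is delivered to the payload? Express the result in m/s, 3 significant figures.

Ignition mass of stage 1 = 114,000+15,400 + 21,700+1,510 + 3,090 = 155,700 kg.
Stage 1: m₀ = 155,700 kg, m_f = 155,700 − 114,000 = 41,700 kg; Δv = 420×9.80665×ln(3.734) = 4118.8×1.3174 ≈ 5426 m/s.
Stage 2: m₀ = 26,300 kg, m_f = 26,300 − 21,700 = 4,600 kg; Δv = 264×9.80665×ln(5.717) = 2589.0×1.7435 ≈ 4514 m/s.
Total Δv = 5426 + 4514 = 9940 m/s.

Δv ≈ 9940 m/s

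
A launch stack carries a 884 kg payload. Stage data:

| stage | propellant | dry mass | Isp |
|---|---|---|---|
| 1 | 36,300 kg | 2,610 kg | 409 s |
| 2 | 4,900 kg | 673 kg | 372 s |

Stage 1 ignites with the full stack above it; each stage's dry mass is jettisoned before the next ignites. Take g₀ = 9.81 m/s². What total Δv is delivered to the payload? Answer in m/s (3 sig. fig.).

Δv ≈ 11700 m/s

Ignition mass of stage 1 = 36,300+2,610 + 4,900+673 + 884 = 45,367 kg.
Stage 1: m₀ = 45,367 kg, m_f = 45,367 − 36,300 = 9,067 kg; Δv = 409×9.81×ln(5.004) = 4012.3×1.6101 ≈ 6460 m/s.
Stage 2: m₀ = 6,457 kg, m_f = 6,457 − 4,900 = 1,557 kg; Δv = 372×9.81×ln(4.147) = 3649.3×1.4224 ≈ 5191 m/s.
Total Δv = 6460 + 5191 = 11651 m/s.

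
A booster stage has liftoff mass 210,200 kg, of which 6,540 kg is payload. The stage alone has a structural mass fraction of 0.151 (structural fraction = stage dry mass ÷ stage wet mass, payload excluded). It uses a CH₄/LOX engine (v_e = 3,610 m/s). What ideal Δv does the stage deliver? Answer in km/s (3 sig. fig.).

Δv ≈ 6.24 km/s

Stage wet mass = m₀ − payload = 210,200 − 6,540 = 203,660 kg.
Stage dry mass = ε × stage wet mass = 0.151 × 203,660 = 30,752.7 kg.
Burnout mass m_f = stage dry + payload = 30,752.7 + 6,540 = 37,292.7 kg.
From the ideal rocket equation, Δv = v_e · ln(210,200/37,292.7) = 3610.0 × ln(5.636) = 3610.0 × 1.7293 ≈ 6243 m/s.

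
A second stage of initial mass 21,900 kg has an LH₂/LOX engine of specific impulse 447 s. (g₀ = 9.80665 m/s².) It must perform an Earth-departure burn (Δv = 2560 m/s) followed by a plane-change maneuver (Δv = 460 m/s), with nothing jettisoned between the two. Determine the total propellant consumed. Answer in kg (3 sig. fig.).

total propellant consumed ≈ 10900 kg

v_e = Isp · g₀ = 447 × 9.80665 = 4383.6 m/s.
After the first burn: m = 21900 × exp(−2560/4383.6) = 21900 × 0.55766 = 12,212.8 kg.
After the second burn: m = 12,212.8 × exp(−460/4383.6) = 12,212.8 × 0.90038 = 10,996.2 kg.
Total propellant = m₀ − m_final = 21900 − 10,996.2 = 10,903.8 kg.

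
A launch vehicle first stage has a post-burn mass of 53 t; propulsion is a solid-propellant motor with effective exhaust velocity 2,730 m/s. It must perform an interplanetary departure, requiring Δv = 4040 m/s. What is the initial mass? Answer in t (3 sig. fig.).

From the ideal rocket equation, m₀/m_f = exp(Δv / v_e) = exp(4040 / 2730.0) = exp(1.4799) = 4.3923.
m₀ = m_f × 4.3923 = 53 × 4.3923 = 232.792 t.

initial mass ≈ 233 t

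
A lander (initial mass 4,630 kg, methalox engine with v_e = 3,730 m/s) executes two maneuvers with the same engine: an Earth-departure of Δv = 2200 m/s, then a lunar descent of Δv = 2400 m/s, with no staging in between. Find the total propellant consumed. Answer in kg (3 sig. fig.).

total propellant consumed ≈ 3280 kg

After the first burn: m = 4630 × exp(−2200/3730.0) = 4630 × 0.55443 = 2,567.01 kg.
After the second burn: m = 2,567.01 × exp(−2400/3730.0) = 2,567.01 × 0.52549 = 1,348.94 kg.
Total propellant = m₀ − m_final = 4630 − 1,348.94 = 3,281.06 kg.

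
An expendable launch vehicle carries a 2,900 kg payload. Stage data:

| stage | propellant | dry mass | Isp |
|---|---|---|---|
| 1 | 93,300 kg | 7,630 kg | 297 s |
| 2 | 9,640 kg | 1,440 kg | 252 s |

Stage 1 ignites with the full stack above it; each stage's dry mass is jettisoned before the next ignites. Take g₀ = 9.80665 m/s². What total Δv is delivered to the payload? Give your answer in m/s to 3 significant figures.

Δv ≈ 7760 m/s

Ignition mass of stage 1 = 93,300+7,630 + 9,640+1,440 + 2,900 = 114,910 kg.
Stage 1: m₀ = 114,910 kg, m_f = 114,910 − 93,300 = 21,610 kg; Δv = 297×9.80665×ln(5.317) = 2912.6×1.6710 ≈ 4867 m/s.
Stage 2: m₀ = 13,980 kg, m_f = 13,980 − 9,640 = 4,340 kg; Δv = 252×9.80665×ln(3.221) = 2471.3×1.1698 ≈ 2891 m/s.
Total Δv = 4867 + 2891 = 7758 m/s.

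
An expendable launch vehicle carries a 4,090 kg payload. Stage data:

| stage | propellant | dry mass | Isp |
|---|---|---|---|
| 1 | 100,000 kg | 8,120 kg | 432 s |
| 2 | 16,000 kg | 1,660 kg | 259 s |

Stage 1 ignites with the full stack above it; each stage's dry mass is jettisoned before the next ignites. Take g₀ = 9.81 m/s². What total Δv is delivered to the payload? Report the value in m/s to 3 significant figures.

Ignition mass of stage 1 = 100,000+8,120 + 16,000+1,660 + 4,090 = 129,870 kg.
Stage 1: m₀ = 129,870 kg, m_f = 129,870 − 100,000 = 29,870 kg; Δv = 432×9.81×ln(4.348) = 4237.9×1.4697 ≈ 6228 m/s.
Stage 2: m₀ = 21,750 kg, m_f = 21,750 − 16,000 = 5,750 kg; Δv = 259×9.81×ln(3.783) = 2540.8×1.3304 ≈ 3380 m/s.
Total Δv = 6228 + 3380 = 9608 m/s.

Δv ≈ 9610 m/s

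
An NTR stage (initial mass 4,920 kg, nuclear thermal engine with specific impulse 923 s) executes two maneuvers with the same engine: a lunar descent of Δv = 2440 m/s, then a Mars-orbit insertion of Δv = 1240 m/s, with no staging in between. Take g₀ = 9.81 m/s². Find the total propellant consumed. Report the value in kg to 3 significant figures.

v_e = Isp · g₀ = 923 × 9.81 = 9054.6 m/s.
After the first burn: m = 4920 × exp(−2440/9054.6) = 4920 × 0.76378 = 3,757.8 kg.
After the second burn: m = 3,757.8 × exp(−1240/9054.6) = 3,757.8 × 0.87202 = 3,276.88 kg.
Total propellant = m₀ − m_final = 4920 − 3,276.88 = 1,643.12 kg.

total propellant consumed ≈ 1640 kg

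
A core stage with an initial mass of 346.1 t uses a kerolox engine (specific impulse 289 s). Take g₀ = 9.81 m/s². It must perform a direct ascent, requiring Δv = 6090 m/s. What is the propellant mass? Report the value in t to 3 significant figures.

v_e = Isp · g₀ = 289 × 9.81 = 2835.1 m/s.
m₀/m_f = exp(Δv / v_e) = exp(6090 / 2835.1) = exp(2.1481) = 8.5684.
m_f = 346.1 / 8.5684 = 40.3926 t, so propellant = m₀ − m_f = 346.1 − 40.3926 = 305.7074 t.

propellant mass ≈ 306 t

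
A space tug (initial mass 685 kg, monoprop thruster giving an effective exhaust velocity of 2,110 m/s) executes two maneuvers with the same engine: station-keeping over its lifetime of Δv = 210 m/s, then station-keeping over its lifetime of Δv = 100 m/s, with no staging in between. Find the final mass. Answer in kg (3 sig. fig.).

final mass ≈ 591 kg

After the first burn: m = 685 × exp(−210/2110.0) = 685 × 0.90527 = 620.11 kg.
After the second burn: m = 620.11 × exp(−100/2110.0) = 620.11 × 0.95371 = 591.405 kg.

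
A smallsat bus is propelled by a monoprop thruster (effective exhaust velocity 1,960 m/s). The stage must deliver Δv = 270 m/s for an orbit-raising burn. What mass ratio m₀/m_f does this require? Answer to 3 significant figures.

mass ratio ≈ 1.15

m₀/m_f = exp(Δv / v_e) = exp(270 / 1960.0) = exp(0.1378) = 1.1477.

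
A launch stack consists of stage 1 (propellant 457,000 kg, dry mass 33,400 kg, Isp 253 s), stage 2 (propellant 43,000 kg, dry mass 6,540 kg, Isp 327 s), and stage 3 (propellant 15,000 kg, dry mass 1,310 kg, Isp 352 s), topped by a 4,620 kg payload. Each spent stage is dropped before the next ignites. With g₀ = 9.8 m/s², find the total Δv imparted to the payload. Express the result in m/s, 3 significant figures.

Ignition mass of stage 1 = 457,000+33,400 + 43,000+6,540 + 15,000+1,310 + 4,620 = 560,870 kg.
Stage 1: m₀ = 560,870 kg, m_f = 560,870 − 457,000 = 103,870 kg; Δv = 253×9.8×ln(5.4) = 2479.4×1.6863 ≈ 4181 m/s.
Stage 2: m₀ = 70,470 kg, m_f = 70,470 − 43,000 = 27,470 kg; Δv = 327×9.8×ln(2.565) = 3204.6×0.9421 ≈ 3019 m/s.
Stage 3: m₀ = 20,930 kg, m_f = 20,930 − 15,000 = 5,930 kg; Δv = 352×9.8×ln(3.53) = 3449.6×1.2612 ≈ 4350 m/s.
Total Δv = 4181 + 3019 + 4350 = 11550 m/s.

Δv ≈ 11600 m/s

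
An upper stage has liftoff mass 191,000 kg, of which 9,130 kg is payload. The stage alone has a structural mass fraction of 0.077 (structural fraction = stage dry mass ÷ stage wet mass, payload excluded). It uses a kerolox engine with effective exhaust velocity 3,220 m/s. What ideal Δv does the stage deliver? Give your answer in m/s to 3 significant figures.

Stage wet mass = m₀ − payload = 191,000 − 9,130 = 181,870 kg.
Stage dry mass = ε × stage wet mass = 0.077 × 181,870 = 14,004 kg.
Burnout mass m_f = stage dry + payload = 14,004 + 9,130 = 23,134 kg.
Δv = v_e · ln(191,000/23,134) = 3220.0 × ln(8.256) = 3220.0 × 2.1110 ≈ 6797 m/s.

Δv ≈ 6800 m/s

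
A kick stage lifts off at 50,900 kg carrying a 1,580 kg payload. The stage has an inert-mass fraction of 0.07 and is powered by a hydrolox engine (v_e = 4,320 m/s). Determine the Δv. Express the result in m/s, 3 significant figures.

Stage wet mass = m₀ − payload = 50,900 − 1,580 = 49,320 kg.
Stage dry mass = ε × stage wet mass = 0.07 × 49,320 = 3,452.4 kg.
Burnout mass m_f = stage dry + payload = 3,452.4 + 1,580 = 5,032.4 kg.
Using Δv = v_e ln(m₀/m_f): Δv = v_e · ln(50,900/5,032.4) = 4320.0 × ln(10.11) = 4320.0 × 2.3140 ≈ 9996 m/s.

Δv ≈ 10000 m/s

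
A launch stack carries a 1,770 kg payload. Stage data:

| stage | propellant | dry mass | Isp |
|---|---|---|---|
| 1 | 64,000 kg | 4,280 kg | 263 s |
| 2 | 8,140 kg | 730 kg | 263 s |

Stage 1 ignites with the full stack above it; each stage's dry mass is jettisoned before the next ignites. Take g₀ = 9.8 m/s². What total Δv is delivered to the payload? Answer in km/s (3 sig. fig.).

Ignition mass of stage 1 = 64,000+4,280 + 8,140+730 + 1,770 = 78,920 kg.
Stage 1: m₀ = 78,920 kg, m_f = 78,920 − 64,000 = 14,920 kg; Δv = 263×9.8×ln(5.29) = 2577.4×1.6657 ≈ 4293 m/s.
Stage 2: m₀ = 10,640 kg, m_f = 10,640 − 8,140 = 2,500 kg; Δv = 263×9.8×ln(4.256) = 2577.4×1.4483 ≈ 3733 m/s.
Total Δv = 4293 + 3733 = 8026 m/s.

Δv ≈ 8.03 km/s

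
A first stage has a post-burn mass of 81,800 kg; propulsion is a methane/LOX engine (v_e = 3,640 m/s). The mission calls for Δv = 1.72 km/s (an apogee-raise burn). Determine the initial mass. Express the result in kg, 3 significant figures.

From the ideal rocket equation, m₀/m_f = exp(Δv / v_e) = exp(1720 / 3640.0) = exp(0.4725) = 1.6040.
m₀ = m_f × 1.6040 = 81,800 × 1.6040 = 131,207 kg.

initial mass ≈ 131000 kg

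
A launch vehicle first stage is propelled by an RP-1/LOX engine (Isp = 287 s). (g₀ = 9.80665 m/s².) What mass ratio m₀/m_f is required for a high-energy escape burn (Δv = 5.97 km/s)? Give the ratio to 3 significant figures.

mass ratio ≈ 8.34

v_e = Isp · g₀ = 287 × 9.80665 = 2814.5 m/s.
Using Δv = v_e ln(m₀/m_f): m₀/m_f = exp(Δv / v_e) = exp(5970 / 2814.5) = exp(2.1212) = 8.3407.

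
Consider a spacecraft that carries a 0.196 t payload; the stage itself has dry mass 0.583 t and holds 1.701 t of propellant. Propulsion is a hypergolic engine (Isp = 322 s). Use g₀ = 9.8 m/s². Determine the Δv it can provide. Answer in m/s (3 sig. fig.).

Δv ≈ 3650 m/s

v_e = Isp · g₀ = 322 × 9.8 = 3155.6 m/s.
m₀ = payload + dry + propellant = 0.196 + 0.583 + 1.701 = 2.48 t.
m_f = payload + dry = 0.196 + 0.583 = 0.779 t.
From the ideal rocket equation, Δv = v_e · ln(m₀/m_f) = 3155.6 × ln(3.184) = 3155.6 × 1.1580 ≈ 3654.2 m/s.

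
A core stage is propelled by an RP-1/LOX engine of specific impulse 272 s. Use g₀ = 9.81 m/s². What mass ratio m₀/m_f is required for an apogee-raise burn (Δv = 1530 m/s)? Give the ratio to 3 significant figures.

v_e = Isp · g₀ = 272 × 9.81 = 2668.3 m/s.
m₀/m_f = exp(Δv / v_e) = exp(1530 / 2668.3) = exp(0.5734) = 1.7743.

mass ratio ≈ 1.77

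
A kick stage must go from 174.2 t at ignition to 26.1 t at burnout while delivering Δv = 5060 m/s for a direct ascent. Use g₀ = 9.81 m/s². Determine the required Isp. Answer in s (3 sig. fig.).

Isp ≈ 272 s

ln(m₀/m_f) = ln(174200/26100) = ln(6.674) = 1.8983.
By the Tsiolkovsky rocket equation, v_e = Δv / ln(m₀/m_f) = 5060 / 1.8983 = 2665.6 m/s.
Isp = v_e / g₀ = 2665.6 / 9.81 = 271.7 s.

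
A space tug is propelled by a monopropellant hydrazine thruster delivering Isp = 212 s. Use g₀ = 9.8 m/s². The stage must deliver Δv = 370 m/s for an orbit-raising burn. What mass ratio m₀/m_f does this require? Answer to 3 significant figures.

mass ratio ≈ 1.19

v_e = Isp · g₀ = 212 × 9.8 = 2077.6 m/s.
Rocket equation: m₀/m_f = exp(Δv / v_e) = exp(370 / 2077.6) = exp(0.1781) = 1.1949.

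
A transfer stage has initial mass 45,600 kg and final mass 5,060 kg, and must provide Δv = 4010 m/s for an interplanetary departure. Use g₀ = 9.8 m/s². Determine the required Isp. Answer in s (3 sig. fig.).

Isp ≈ 186 s

ln(m₀/m_f) = ln(45600/5060) = ln(9.012) = 2.1985.
v_e = Δv / ln(m₀/m_f) = 4010 / 2.1985 = 1823.9 m/s.
Isp = v_e / g₀ = 1823.9 / 9.8 = 186.1 s.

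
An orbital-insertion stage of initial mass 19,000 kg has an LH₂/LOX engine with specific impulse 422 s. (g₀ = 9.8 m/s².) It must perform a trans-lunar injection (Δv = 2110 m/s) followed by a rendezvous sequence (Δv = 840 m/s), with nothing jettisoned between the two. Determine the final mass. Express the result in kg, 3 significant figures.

v_e = Isp · g₀ = 422 × 9.8 = 4135.6 m/s.
After the first burn: m = 19000 × exp(−2110/4135.6) = 19000 × 0.60037 = 11,407 kg.
After the second burn: m = 11,407 × exp(−840/4135.6) = 11,407 × 0.81618 = 9,310.17 kg.

final mass ≈ 9310 kg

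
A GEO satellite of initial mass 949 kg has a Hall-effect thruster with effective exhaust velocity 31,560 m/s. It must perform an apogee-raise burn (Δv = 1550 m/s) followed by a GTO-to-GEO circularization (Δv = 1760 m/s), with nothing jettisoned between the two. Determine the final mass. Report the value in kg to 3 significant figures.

final mass ≈ 855 kg

After the first burn: m = 949 × exp(−1550/31560.0) = 949 × 0.95207 = 903.514 kg.
After the second burn: m = 903.514 × exp(−1760/31560.0) = 903.514 × 0.94576 = 854.507 kg.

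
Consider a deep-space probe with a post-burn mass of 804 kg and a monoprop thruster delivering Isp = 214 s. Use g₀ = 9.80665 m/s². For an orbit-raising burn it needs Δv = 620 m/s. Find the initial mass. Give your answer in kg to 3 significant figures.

initial mass ≈ 1080 kg

v_e = Isp · g₀ = 214 × 9.80665 = 2098.6 m/s.
Using Δv = v_e ln(m₀/m_f): m₀/m_f = exp(Δv / v_e) = exp(620 / 2098.6) = exp(0.2954) = 1.3437.
m₀ = m_f × 1.3437 = 804 × 1.3437 = 1,080.33 kg.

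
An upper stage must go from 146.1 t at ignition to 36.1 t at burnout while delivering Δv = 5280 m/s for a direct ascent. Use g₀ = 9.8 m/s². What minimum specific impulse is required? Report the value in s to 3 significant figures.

Isp ≈ 385 s

ln(m₀/m_f) = ln(146100/36100) = ln(4.047) = 1.3980.
v_e = Δv / ln(m₀/m_f) = 5280 / 1.3980 = 3776.8 m/s.
Isp = v_e / g₀ = 3776.8 / 9.8 = 385.4 s.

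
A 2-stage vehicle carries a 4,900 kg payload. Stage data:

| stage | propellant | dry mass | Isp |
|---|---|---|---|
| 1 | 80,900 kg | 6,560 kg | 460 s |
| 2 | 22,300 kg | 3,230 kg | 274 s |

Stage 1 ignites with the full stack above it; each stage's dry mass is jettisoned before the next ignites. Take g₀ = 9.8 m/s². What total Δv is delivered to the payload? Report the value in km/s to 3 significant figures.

Ignition mass of stage 1 = 80,900+6,560 + 22,300+3,230 + 4,900 = 117,890 kg.
Stage 1: m₀ = 117,890 kg, m_f = 117,890 − 80,900 = 36,990 kg; Δv = 460×9.8×ln(3.187) = 4508.0×1.1591 ≈ 5225 m/s.
Stage 2: m₀ = 30,430 kg, m_f = 30,430 − 22,300 = 8,130 kg; Δv = 274×9.8×ln(3.743) = 2685.2×1.3199 ≈ 3544 m/s.
Total Δv = 5225 + 3544 = 8769 m/s.

Δv ≈ 8.77 km/s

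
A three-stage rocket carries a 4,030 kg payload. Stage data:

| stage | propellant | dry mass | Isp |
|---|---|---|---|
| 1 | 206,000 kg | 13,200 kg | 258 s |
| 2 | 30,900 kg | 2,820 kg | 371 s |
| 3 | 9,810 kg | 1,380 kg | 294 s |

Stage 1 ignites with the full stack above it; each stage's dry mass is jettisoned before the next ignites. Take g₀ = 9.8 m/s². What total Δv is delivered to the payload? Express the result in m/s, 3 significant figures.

Δv ≈ 10300 m/s

Ignition mass of stage 1 = 206,000+13,200 + 30,900+2,820 + 9,810+1,380 + 4,030 = 268,140 kg.
Stage 1: m₀ = 268,140 kg, m_f = 268,140 − 206,000 = 62,140 kg; Δv = 258×9.8×ln(4.315) = 2528.4×1.4621 ≈ 3697 m/s.
Stage 2: m₀ = 48,940 kg, m_f = 48,940 − 30,900 = 18,040 kg; Δv = 371×9.8×ln(2.713) = 3635.8×0.9980 ≈ 3629 m/s.
Stage 3: m₀ = 15,220 kg, m_f = 15,220 − 9,810 = 5,410 kg; Δv = 294×9.8×ln(2.813) = 2881.2×1.0344 ≈ 2980 m/s.
Total Δv = 3697 + 3629 + 2980 = 10306 m/s.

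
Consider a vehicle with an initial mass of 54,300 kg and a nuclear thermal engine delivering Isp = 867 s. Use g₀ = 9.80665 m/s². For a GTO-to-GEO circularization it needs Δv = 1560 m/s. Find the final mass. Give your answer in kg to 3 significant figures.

final mass ≈ 45200 kg

v_e = Isp · g₀ = 867 × 9.80665 = 8502.4 m/s.
By the Tsiolkovsky rocket equation, m₀/m_f = exp(Δv / v_e) = exp(1560 / 8502.4) = exp(0.1835) = 1.2014.
m_f = m₀ / 1.2014 = 54,300 / 1.2014 = 45,197.3 kg.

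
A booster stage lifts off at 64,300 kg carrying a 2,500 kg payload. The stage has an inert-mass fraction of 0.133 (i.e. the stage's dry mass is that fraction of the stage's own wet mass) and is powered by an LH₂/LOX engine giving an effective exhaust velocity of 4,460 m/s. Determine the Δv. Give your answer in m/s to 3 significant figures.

Stage wet mass = m₀ − payload = 64,300 − 2,500 = 61,800 kg.
Stage dry mass = ε × stage wet mass = 0.133 × 61,800 = 8,219.4 kg.
Burnout mass m_f = stage dry + payload = 8,219.4 + 2,500 = 10,719.4 kg.
Rocket equation: Δv = v_e · ln(64,300/10,719.4) = 4460.0 × ln(5.998) = 4460.0 × 1.7915 ≈ 7990 m/s.

Δv ≈ 7990 m/s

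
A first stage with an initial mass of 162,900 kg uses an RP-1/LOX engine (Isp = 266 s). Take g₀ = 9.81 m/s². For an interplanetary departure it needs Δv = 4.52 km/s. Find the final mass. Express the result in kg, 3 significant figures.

final mass ≈ 28800 kg

v_e = Isp · g₀ = 266 × 9.81 = 2609.5 m/s.
From the ideal rocket equation, m₀/m_f = exp(Δv / v_e) = exp(4520 / 2609.5) = exp(1.7322) = 5.6528.
m_f = m₀ / 5.6528 = 162,900 / 5.6528 = 28,817.6 kg.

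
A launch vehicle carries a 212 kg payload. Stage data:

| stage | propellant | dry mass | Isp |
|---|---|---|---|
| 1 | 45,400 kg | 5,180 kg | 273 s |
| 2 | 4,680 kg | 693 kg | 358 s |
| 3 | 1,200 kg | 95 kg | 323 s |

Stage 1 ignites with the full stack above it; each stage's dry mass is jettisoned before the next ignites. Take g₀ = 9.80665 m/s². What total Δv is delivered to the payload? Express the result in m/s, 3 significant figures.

Δv ≈ 13200 m/s

Ignition mass of stage 1 = 45,400+5,180 + 4,680+693 + 1,200+95 + 212 = 57,460 kg.
Stage 1: m₀ = 57,460 kg, m_f = 57,460 − 45,400 = 12,060 kg; Δv = 273×9.80665×ln(4.765) = 2677.2×1.5612 ≈ 4180 m/s.
Stage 2: m₀ = 6,880 kg, m_f = 6,880 − 4,680 = 2,200 kg; Δv = 358×9.80665×ln(3.127) = 3510.8×1.1402 ≈ 4003 m/s.
Stage 3: m₀ = 1,507 kg, m_f = 1,507 − 1,200 = 307 kg; Δv = 323×9.80665×ln(4.909) = 3167.5×1.5910 ≈ 5040 m/s.
Total Δv = 4180 + 4003 + 5040 = 13223 m/s.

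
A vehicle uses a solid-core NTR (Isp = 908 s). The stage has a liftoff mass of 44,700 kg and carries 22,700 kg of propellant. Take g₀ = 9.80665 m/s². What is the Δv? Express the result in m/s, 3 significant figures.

v_e = Isp · g₀ = 908 × 9.80665 = 8904.4 m/s.
m_f = m₀ − m_prop = 44,700 − 22,700 = 22,000 kg.
By the Tsiolkovsky rocket equation, Δv = v_e · ln(m₀/m_f) = 8904.4 × ln(2.032) = 8904.4 × 0.7089 ≈ 6312.6 m/s.

Δv ≈ 6310 m/s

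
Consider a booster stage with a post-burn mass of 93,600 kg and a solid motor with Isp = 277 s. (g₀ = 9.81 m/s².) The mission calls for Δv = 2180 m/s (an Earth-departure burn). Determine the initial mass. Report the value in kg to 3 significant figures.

initial mass ≈ 209000 kg

v_e = Isp · g₀ = 277 × 9.81 = 2717.4 m/s.
From the ideal rocket equation, m₀/m_f = exp(Δv / v_e) = exp(2180 / 2717.4) = exp(0.8022) = 2.2305.
m₀ = m_f × 2.2305 = 93,600 × 2.2305 = 208,775 kg.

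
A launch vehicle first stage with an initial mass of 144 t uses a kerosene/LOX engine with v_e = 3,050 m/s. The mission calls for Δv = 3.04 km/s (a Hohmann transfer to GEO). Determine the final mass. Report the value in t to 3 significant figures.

m₀/m_f = exp(Δv / v_e) = exp(3040 / 3050.0) = exp(0.9967) = 2.7094.
m_f = m₀ / 2.7094 = 144 / 2.7094 = 53.1483 t.

final mass ≈ 53.1 t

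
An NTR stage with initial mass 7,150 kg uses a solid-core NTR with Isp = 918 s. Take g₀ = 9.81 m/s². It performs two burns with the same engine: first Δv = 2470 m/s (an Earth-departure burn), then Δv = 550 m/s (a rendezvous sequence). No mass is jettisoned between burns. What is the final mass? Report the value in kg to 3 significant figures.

final mass ≈ 5110 kg

v_e = Isp · g₀ = 918 × 9.81 = 9005.6 m/s.
After the first burn: m = 7150 × exp(−2470/9005.6) = 7150 × 0.76012 = 5,434.86 kg.
After the second burn: m = 5,434.86 × exp(−550/9005.6) = 5,434.86 × 0.94075 = 5,112.84 kg.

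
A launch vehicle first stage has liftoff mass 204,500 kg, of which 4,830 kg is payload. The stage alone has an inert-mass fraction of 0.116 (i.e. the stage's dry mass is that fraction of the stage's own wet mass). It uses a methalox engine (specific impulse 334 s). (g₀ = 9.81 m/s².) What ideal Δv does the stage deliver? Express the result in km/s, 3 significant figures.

Stage wet mass = m₀ − payload = 204,500 − 4,830 = 199,670 kg.
Stage dry mass = ε × stage wet mass = 0.116 × 199,670 = 23,161.7 kg.
Burnout mass m_f = stage dry + payload = 23,161.7 + 4,830 = 27,991.7 kg.
v_e = Isp · g₀ = 334 × 9.81 = 3276.5 m/s.
From the ideal rocket equation, Δv = v_e · ln(204,500/27,991.7) = 3276.5 × ln(7.306) = 3276.5 × 1.9887 ≈ 6516 m/s.

Δv ≈ 6.52 km/s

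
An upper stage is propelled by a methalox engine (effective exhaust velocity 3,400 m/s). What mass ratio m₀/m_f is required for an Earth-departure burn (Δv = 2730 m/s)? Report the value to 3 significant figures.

m₀/m_f = exp(Δv / v_e) = exp(2730 / 3400.0) = exp(0.8029) = 2.2321.

mass ratio ≈ 2.23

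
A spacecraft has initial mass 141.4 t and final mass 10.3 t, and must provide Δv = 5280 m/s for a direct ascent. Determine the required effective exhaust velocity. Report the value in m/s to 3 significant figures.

v_e ≈ 2020 m/s

ln(m₀/m_f) = ln(141400/10300) = ln(13.73) = 2.6194.
v_e = Δv / ln(m₀/m_f) = 5280 / 2.6194 = 2015.7 m/s.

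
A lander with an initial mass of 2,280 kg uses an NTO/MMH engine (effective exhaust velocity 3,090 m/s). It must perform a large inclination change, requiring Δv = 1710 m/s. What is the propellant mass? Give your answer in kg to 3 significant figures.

propellant mass ≈ 969 kg

Using Δv = v_e ln(m₀/m_f): m₀/m_f = exp(Δv / v_e) = exp(1710 / 3090.0) = exp(0.5534) = 1.7392.
m_f = 2,280 / 1.7392 = 1,310.95 kg, so propellant = m₀ − m_f = 2,280 − 1,310.95 = 969.05 kg.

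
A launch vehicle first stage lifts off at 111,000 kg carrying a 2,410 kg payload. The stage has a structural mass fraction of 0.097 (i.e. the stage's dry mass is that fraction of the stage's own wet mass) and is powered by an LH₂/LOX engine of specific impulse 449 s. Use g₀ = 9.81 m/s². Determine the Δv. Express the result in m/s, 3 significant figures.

Stage wet mass = m₀ − payload = 111,000 − 2,410 = 108,590 kg.
Stage dry mass = ε × stage wet mass = 0.097 × 108,590 = 10,533.2 kg.
Burnout mass m_f = stage dry + payload = 10,533.2 + 2,410 = 12,943.2 kg.
v_e = Isp · g₀ = 449 × 9.81 = 4404.7 m/s.
Using Δv = v_e ln(m₀/m_f): Δv = v_e · ln(111,000/12,943.2) = 4404.7 × ln(8.576) = 4404.7 × 2.1490 ≈ 9466 m/s.

Δv ≈ 9470 m/s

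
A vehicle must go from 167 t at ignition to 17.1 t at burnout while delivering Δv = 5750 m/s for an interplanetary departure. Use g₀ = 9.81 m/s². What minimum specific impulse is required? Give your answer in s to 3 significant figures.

ln(m₀/m_f) = ln(167000/17100) = ln(9.766) = 2.2789.
From the ideal rocket equation, v_e = Δv / ln(m₀/m_f) = 5750 / 2.2789 = 2523.1 m/s.
Isp = v_e / g₀ = 2523.1 / 9.81 = 257.2 s.

Isp ≈ 257 s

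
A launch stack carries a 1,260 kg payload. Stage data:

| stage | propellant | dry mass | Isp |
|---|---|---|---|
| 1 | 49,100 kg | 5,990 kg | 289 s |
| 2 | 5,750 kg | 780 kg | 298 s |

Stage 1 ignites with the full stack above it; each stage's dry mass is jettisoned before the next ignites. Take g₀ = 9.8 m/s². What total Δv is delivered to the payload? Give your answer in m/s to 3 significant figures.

Ignition mass of stage 1 = 49,100+5,990 + 5,750+780 + 1,260 = 62,880 kg.
Stage 1: m₀ = 62,880 kg, m_f = 62,880 − 49,100 = 13,780 kg; Δv = 289×9.8×ln(4.563) = 2832.2×1.5180 ≈ 4299 m/s.
Stage 2: m₀ = 7,790 kg, m_f = 7,790 − 5,750 = 2,040 kg; Δv = 298×9.8×ln(3.819) = 2920.4×1.3399 ≈ 3913 m/s.
Total Δv = 4299 + 3913 = 8212 m/s.

Δv ≈ 8210 m/s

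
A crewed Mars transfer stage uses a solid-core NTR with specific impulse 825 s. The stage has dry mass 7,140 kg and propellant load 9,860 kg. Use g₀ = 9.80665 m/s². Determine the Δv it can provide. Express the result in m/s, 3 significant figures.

v_e = Isp · g₀ = 825 × 9.80665 = 8090.5 m/s.
m₀ = m_dry + m_prop = 7,140 + 9,860 = 17,000 kg.
Δv = v_e · ln(m₀/m_f) = 8090.5 × ln(2.381) = 8090.5 × 0.8675 ≈ 7018.5 m/s.

Δv ≈ 7020 m/s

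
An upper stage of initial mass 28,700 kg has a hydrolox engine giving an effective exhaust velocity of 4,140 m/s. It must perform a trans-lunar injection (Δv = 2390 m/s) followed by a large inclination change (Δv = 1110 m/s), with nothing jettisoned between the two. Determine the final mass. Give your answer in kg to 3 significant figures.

final mass ≈ 12300 kg

After the first burn: m = 28700 × exp(−2390/4140.0) = 28700 × 0.56142 = 16,112.8 kg.
After the second burn: m = 16,112.8 × exp(−1110/4140.0) = 16,112.8 × 0.76482 = 12,323.4 kg.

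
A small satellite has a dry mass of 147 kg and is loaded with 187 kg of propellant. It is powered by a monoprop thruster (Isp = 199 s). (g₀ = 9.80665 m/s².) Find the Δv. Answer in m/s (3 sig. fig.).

v_e = Isp · g₀ = 199 × 9.80665 = 1951.5 m/s.
m₀ = m_dry + m_prop = 147 + 187 = 334 kg.
Δv = v_e · ln(m₀/m_f) = 1951.5 × ln(2.272) = 1951.5 × 0.8207 ≈ 1601.6 m/s.

Δv ≈ 1600 m/s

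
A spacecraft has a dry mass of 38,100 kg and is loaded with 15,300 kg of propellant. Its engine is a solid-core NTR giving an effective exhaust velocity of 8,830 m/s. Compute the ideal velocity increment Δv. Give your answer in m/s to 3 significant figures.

Δv ≈ 2980 m/s

m₀ = m_dry + m_prop = 38,100 + 15,300 = 53,400 kg.
From the ideal rocket equation, Δv = v_e · ln(m₀/m_f) = 8830.0 × ln(1.402) = 8830.0 × 0.3376 ≈ 2981.0 m/s.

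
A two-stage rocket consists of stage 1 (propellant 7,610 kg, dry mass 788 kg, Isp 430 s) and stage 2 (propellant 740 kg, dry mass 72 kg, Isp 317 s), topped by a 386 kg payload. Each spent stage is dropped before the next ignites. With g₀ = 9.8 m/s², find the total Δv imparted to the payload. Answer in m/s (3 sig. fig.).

Ignition mass of stage 1 = 7,610+788 + 740+72 + 386 = 9,596 kg.
Stage 1: m₀ = 9,596 kg, m_f = 9,596 − 7,610 = 1,986 kg; Δv = 430×9.8×ln(4.832) = 4214.0×1.5752 ≈ 6638 m/s.
Stage 2: m₀ = 1,198 kg, m_f = 1,198 − 740 = 458 kg; Δv = 317×9.8×ln(2.616) = 3106.6×0.9615 ≈ 2987 m/s.
Total Δv = 6638 + 2987 = 9625 m/s.

Δv ≈ 9630 m/s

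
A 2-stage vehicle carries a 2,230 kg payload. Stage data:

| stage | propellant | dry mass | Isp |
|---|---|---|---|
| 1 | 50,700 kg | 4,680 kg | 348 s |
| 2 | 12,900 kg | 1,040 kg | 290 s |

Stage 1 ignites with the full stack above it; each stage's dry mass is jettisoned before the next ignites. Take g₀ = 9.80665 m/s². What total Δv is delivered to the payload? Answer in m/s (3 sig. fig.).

Ignition mass of stage 1 = 50,700+4,680 + 12,900+1,040 + 2,230 = 71,550 kg.
Stage 1: m₀ = 71,550 kg, m_f = 71,550 − 50,700 = 20,850 kg; Δv = 348×9.80665×ln(3.432) = 3412.7×1.2330 ≈ 4208 m/s.
Stage 2: m₀ = 16,170 kg, m_f = 16,170 − 12,900 = 3,270 kg; Δv = 290×9.80665×ln(4.945) = 2843.9×1.5984 ≈ 4546 m/s.
Total Δv = 4208 + 4546 = 8754 m/s.

Δv ≈ 8750 m/s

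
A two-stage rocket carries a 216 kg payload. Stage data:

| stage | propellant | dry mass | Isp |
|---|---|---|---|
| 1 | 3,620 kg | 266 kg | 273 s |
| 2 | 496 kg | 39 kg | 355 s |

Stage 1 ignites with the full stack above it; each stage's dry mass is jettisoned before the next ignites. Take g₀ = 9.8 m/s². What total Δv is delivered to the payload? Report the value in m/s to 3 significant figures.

Δv ≈ 7820 m/s

Ignition mass of stage 1 = 3,620+266 + 496+39 + 216 = 4,637 kg.
Stage 1: m₀ = 4,637 kg, m_f = 4,637 − 3,620 = 1,017 kg; Δv = 273×9.8×ln(4.559) = 2675.4×1.5172 ≈ 4059 m/s.
Stage 2: m₀ = 751 kg, m_f = 751 − 496 = 255 kg; Δv = 355×9.8×ln(2.945) = 3479.0×1.0801 ≈ 3758 m/s.
Total Δv = 4059 + 3758 = 7817 m/s.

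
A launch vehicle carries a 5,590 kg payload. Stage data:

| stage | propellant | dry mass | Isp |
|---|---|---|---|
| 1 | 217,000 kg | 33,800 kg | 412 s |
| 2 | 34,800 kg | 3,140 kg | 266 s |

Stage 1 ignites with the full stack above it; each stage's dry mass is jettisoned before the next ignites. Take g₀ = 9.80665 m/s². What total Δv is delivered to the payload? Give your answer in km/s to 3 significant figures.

Ignition mass of stage 1 = 217,000+33,800 + 34,800+3,140 + 5,590 = 294,330 kg.
Stage 1: m₀ = 294,330 kg, m_f = 294,330 − 217,000 = 77,330 kg; Δv = 412×9.80665×ln(3.806) = 4040.3×1.3366 ≈ 5400 m/s.
Stage 2: m₀ = 43,530 kg, m_f = 43,530 − 34,800 = 8,730 kg; Δv = 266×9.80665×ln(4.986) = 2608.6×1.6067 ≈ 4191 m/s.
Total Δv = 5400 + 4191 = 9591 m/s.

Δv ≈ 9.59 km/s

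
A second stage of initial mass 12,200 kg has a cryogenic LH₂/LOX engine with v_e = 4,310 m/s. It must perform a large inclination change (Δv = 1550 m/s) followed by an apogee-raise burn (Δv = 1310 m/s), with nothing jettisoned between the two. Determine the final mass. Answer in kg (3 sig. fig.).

After the first burn: m = 12200 × exp(−1550/4310.0) = 12200 × 0.69794 = 8,514.87 kg.
After the second burn: m = 8,514.87 × exp(−1310/4310.0) = 8,514.87 × 0.73790 = 6,283.12 kg.

final mass ≈ 6280 kg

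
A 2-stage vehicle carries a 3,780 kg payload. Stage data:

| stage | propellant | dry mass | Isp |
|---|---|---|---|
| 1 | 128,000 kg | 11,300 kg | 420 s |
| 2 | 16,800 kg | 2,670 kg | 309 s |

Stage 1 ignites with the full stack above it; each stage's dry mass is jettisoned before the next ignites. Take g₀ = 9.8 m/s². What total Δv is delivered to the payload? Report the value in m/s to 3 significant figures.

Ignition mass of stage 1 = 128,000+11,300 + 16,800+2,670 + 3,780 = 162,550 kg.
Stage 1: m₀ = 162,550 kg, m_f = 162,550 − 128,000 = 34,550 kg; Δv = 420×9.8×ln(4.705) = 4116.0×1.5486 ≈ 6374 m/s.
Stage 2: m₀ = 23,250 kg, m_f = 23,250 − 16,800 = 6,450 kg; Δv = 309×9.8×ln(3.605) = 3028.2×1.2822 ≈ 3883 m/s.
Total Δv = 6374 + 3883 = 10257 m/s.

Δv ≈ 10300 m/s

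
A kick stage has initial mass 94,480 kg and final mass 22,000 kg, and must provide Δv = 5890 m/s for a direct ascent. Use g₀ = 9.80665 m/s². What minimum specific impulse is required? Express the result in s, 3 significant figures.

Isp ≈ 412 s

ln(m₀/m_f) = ln(94480/22000) = ln(4.295) = 1.4573.
Rocket equation: v_e = Δv / ln(m₀/m_f) = 5890 / 1.4573 = 4041.6 m/s.
Isp = v_e / g₀ = 4041.6 / 9.80665 = 412.1 s.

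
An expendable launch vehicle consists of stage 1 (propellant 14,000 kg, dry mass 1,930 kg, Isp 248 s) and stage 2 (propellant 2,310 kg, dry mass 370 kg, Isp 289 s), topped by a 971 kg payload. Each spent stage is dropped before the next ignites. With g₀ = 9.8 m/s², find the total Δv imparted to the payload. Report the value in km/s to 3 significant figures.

Ignition mass of stage 1 = 14,000+1,930 + 2,310+370 + 971 = 19,581 kg.
Stage 1: m₀ = 19,581 kg, m_f = 19,581 − 14,000 = 5,581 kg; Δv = 248×9.8×ln(3.509) = 2430.4×1.2552 ≈ 3051 m/s.
Stage 2: m₀ = 3,651 kg, m_f = 3,651 − 2,310 = 1,341 kg; Δv = 289×9.8×ln(2.723) = 2832.2×1.0016 ≈ 2837 m/s.
Total Δv = 3051 + 2837 = 5888 m/s.

Δv ≈ 5.89 km/s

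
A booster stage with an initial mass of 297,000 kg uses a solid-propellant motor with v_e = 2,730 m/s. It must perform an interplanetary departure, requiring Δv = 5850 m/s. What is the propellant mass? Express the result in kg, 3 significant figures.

propellant mass ≈ 262000 kg

Rocket equation: m₀/m_f = exp(Δv / v_e) = exp(5850 / 2730.0) = exp(2.1429) = 8.5238.
m_f = 297,000 / 8.5238 = 34,843.6 kg, so propellant = m₀ − m_f = 297,000 − 34,843.6 = 262,156.4 kg.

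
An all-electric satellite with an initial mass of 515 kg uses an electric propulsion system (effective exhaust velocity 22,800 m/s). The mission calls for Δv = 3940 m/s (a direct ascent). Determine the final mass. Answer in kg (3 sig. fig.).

final mass ≈ 433 kg

From the ideal rocket equation, m₀/m_f = exp(Δv / v_e) = exp(3940 / 22800.0) = exp(0.1728) = 1.1886.
m_f = m₀ / 1.1886 = 515 / 1.1886 = 433.283 kg.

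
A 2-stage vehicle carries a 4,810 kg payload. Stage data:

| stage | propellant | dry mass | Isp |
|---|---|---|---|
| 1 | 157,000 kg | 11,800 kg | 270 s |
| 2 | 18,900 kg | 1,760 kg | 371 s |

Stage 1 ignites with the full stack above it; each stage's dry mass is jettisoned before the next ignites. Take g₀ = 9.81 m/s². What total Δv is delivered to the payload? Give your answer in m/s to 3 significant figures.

Ignition mass of stage 1 = 157,000+11,800 + 18,900+1,760 + 4,810 = 194,270 kg.
Stage 1: m₀ = 194,270 kg, m_f = 194,270 − 157,000 = 37,270 kg; Δv = 270×9.81×ln(5.213) = 2648.7×1.6511 ≈ 4373 m/s.
Stage 2: m₀ = 25,470 kg, m_f = 25,470 − 18,900 = 6,570 kg; Δv = 371×9.81×ln(3.877) = 3639.5×1.3550 ≈ 4931 m/s.
Total Δv = 4373 + 4931 = 9304 m/s.

Δv ≈ 9300 m/s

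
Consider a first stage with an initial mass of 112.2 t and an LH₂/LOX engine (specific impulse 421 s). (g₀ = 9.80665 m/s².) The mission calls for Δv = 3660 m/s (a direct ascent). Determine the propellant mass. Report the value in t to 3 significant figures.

v_e = Isp · g₀ = 421 × 9.80665 = 4128.6 m/s.
m₀/m_f = exp(Δv / v_e) = exp(3660 / 4128.6) = exp(0.8865) = 2.4266.
m_f = 112.2 / 2.4266 = 46.2375 t, so propellant = m₀ − m_f = 112.2 − 46.2375 = 65.9625 t.

propellant mass ≈ 66.0 t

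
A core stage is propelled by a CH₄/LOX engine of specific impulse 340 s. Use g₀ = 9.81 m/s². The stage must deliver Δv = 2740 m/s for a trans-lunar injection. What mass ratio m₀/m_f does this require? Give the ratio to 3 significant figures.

mass ratio ≈ 2.27

v_e = Isp · g₀ = 340 × 9.81 = 3335.4 m/s.
m₀/m_f = exp(Δv / v_e) = exp(2740 / 3335.4) = exp(0.8215) = 2.2739.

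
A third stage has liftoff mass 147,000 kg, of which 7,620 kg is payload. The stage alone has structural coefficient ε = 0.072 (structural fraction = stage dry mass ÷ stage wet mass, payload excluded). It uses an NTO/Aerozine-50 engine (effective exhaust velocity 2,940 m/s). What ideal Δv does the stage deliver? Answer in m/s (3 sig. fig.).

Stage wet mass = m₀ − payload = 147,000 − 7,620 = 139,380 kg.
Stage dry mass = ε × stage wet mass = 0.072 × 139,380 = 10,035.4 kg.
Burnout mass m_f = stage dry + payload = 10,035.4 + 7,620 = 17,655.4 kg.
Using Δv = v_e ln(m₀/m_f): Δv = v_e · ln(147,000/17,655.4) = 2940.0 × ln(8.326) = 2940.0 × 2.1194 ≈ 6231 m/s.

Δv ≈ 6230 m/s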